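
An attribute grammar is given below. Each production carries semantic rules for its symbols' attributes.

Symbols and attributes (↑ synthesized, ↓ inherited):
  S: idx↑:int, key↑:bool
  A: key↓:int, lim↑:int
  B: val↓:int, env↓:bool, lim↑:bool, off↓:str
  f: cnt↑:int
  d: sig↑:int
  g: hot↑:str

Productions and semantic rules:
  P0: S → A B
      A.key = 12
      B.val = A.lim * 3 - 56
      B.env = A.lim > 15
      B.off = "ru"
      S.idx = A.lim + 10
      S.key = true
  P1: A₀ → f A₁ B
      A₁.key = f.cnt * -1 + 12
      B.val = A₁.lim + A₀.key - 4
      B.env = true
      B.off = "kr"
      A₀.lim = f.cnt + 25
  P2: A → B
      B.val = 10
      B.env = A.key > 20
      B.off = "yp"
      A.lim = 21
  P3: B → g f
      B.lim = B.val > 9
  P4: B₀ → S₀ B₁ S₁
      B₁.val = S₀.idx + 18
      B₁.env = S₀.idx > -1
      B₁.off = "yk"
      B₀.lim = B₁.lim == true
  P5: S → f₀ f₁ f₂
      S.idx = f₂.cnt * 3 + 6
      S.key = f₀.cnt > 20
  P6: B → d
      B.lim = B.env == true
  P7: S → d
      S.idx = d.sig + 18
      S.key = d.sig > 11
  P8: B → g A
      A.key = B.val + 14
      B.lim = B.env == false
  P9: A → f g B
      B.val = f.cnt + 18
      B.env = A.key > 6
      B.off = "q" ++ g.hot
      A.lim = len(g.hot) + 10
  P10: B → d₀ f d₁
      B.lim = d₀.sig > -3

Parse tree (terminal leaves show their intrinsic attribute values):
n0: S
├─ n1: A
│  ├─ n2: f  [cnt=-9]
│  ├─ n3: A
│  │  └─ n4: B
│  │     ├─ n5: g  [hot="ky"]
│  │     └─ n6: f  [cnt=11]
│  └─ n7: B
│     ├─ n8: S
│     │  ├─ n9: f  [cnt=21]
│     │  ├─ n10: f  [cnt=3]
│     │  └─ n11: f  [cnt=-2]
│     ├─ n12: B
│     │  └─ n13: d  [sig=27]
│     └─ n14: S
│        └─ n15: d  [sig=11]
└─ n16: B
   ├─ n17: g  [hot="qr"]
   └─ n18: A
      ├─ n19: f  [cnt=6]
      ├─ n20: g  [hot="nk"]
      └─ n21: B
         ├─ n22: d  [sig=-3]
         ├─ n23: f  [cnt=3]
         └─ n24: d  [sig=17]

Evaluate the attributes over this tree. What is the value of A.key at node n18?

1. n1.key = 12  [12]
2. n2.cnt = -9  [terminal]
3. n3.key = 21  [f.cnt * -1 + 12]
4. n4.val = 10  [10]
5. n4.env = true  [A.key > 20]
6. n4.off = "yp"  ["yp"]
7. n5.hot = "ky"  [terminal]
8. n6.cnt = 11  [terminal]
9. n4.lim = true  [B.val > 9]
10. n3.lim = 21  [21]
11. n7.val = 29  [A₁.lim + A₀.key - 4]
12. n7.env = true  [true]
13. n7.off = "kr"  ["kr"]
14. n9.cnt = 21  [terminal]
15. n10.cnt = 3  [terminal]
16. n11.cnt = -2  [terminal]
17. n8.idx = 0  [f₂.cnt * 3 + 6]
18. n8.key = true  [f₀.cnt > 20]
19. n12.val = 18  [S₀.idx + 18]
20. n12.env = true  [S₀.idx > -1]
21. n12.off = "yk"  ["yk"]
22. n13.sig = 27  [terminal]
23. n12.lim = true  [B.env == true]
24. n15.sig = 11  [terminal]
25. n14.idx = 29  [d.sig + 18]
26. n14.key = false  [d.sig > 11]
27. n7.lim = true  [B₁.lim == true]
28. n1.lim = 16  [f.cnt + 25]
29. n16.val = -8  [A.lim * 3 - 56]
30. n16.env = true  [A.lim > 15]
31. n16.off = "ru"  ["ru"]
32. n17.hot = "qr"  [terminal]
33. n18.key = 6  [B.val + 14]
34. n19.cnt = 6  [terminal]
35. n20.hot = "nk"  [terminal]
36. n21.val = 24  [f.cnt + 18]
37. n21.env = false  [A.key > 6]
38. n21.off = "qnk"  ["q" ++ g.hot]
39. n22.sig = -3  [terminal]
40. n23.cnt = 3  [terminal]
41. n24.sig = 17  [terminal]
42. n21.lim = false  [d₀.sig > -3]
43. n18.lim = 12  [len(g.hot) + 10]
44. n16.lim = false  [B.env == false]
45. n0.idx = 26  [A.lim + 10]
46. n0.key = true  [true]

6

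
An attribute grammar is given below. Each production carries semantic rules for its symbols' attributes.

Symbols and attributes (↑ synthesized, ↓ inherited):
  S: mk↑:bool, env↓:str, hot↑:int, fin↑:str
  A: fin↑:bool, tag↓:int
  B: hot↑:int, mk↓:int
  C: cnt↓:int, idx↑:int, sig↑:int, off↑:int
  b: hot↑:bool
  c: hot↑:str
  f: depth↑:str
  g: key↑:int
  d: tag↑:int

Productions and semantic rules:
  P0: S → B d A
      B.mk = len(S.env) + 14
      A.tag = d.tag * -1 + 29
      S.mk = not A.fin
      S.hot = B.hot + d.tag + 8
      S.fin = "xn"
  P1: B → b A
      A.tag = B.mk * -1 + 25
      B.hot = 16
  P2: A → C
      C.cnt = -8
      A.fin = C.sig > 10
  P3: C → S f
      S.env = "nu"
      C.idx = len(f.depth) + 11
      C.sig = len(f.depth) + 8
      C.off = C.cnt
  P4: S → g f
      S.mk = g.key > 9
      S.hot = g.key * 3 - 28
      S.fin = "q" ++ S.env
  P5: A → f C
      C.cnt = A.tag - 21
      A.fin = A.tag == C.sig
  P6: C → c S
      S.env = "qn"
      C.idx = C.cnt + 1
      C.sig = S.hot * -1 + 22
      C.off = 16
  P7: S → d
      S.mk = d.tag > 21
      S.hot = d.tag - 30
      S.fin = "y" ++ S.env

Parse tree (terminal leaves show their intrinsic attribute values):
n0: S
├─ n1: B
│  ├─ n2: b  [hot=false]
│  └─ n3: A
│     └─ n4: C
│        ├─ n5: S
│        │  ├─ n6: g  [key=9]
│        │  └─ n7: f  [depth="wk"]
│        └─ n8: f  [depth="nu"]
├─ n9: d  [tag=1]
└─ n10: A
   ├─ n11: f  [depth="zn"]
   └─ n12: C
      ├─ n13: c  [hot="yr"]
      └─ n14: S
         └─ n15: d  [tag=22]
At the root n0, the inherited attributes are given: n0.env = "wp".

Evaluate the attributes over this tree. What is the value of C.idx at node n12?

1. n0.env = "wp"  [given at root]
2. n1.mk = 16  [len(S.env) + 14]
3. n2.hot = false  [terminal]
4. n3.tag = 9  [B.mk * -1 + 25]
5. n4.cnt = -8  [-8]
6. n5.env = "nu"  ["nu"]
7. n6.key = 9  [terminal]
8. n7.depth = "wk"  [terminal]
9. n5.mk = false  [g.key > 9]
10. n5.hot = -1  [g.key * 3 - 28]
11. n5.fin = "qnu"  ["q" ++ S.env]
12. n8.depth = "nu"  [terminal]
13. n4.idx = 13  [len(f.depth) + 11]
14. n4.sig = 10  [len(f.depth) + 8]
15. n4.off = -8  [C.cnt]
16. n3.fin = false  [C.sig > 10]
17. n1.hot = 16  [16]
18. n9.tag = 1  [terminal]
19. n10.tag = 28  [d.tag * -1 + 29]
20. n11.depth = "zn"  [terminal]
21. n12.cnt = 7  [A.tag - 21]
22. n13.hot = "yr"  [terminal]
23. n14.env = "qn"  ["qn"]
24. n15.tag = 22  [terminal]
25. n14.mk = true  [d.tag > 21]
26. n14.hot = -8  [d.tag - 30]
27. n14.fin = "yqn"  ["y" ++ S.env]
28. n12.idx = 8  [C.cnt + 1]
29. n12.sig = 30  [S.hot * -1 + 22]
30. n12.off = 16  [16]
31. n10.fin = false  [A.tag == C.sig]
32. n0.mk = true  [not A.fin]
33. n0.hot = 25  [B.hot + d.tag + 8]
34. n0.fin = "xn"  ["xn"]

8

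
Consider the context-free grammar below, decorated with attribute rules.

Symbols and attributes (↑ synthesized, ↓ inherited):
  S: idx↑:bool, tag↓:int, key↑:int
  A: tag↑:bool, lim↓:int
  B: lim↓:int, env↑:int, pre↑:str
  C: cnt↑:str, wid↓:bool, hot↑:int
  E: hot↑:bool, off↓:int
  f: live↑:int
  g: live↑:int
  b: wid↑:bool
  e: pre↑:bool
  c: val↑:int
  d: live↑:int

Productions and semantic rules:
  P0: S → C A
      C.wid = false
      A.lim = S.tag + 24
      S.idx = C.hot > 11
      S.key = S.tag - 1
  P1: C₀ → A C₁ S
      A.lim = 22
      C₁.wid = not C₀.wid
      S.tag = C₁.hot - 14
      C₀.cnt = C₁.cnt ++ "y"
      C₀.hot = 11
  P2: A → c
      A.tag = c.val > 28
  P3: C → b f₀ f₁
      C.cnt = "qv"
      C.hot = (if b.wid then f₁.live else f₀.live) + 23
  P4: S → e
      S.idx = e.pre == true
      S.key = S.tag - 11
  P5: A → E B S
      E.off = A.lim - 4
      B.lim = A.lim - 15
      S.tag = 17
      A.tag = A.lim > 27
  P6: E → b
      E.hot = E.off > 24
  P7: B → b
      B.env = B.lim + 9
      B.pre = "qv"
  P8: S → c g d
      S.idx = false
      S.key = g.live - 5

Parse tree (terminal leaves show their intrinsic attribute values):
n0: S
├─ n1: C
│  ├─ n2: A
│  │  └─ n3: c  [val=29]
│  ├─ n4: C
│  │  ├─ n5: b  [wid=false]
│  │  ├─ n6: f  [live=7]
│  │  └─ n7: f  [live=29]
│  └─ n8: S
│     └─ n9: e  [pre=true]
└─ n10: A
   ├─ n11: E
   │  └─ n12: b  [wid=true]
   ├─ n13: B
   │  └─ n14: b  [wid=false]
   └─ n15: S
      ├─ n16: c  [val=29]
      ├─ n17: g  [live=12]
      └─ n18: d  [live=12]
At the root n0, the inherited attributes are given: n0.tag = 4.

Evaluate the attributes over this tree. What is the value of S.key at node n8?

5

1. n0.tag = 4  [given at root]
2. n1.wid = false  [false]
3. n2.lim = 22  [22]
4. n3.val = 29  [terminal]
5. n2.tag = true  [c.val > 28]
6. n4.wid = true  [not C₀.wid]
7. n5.wid = false  [terminal]
8. n6.live = 7  [terminal]
9. n7.live = 29  [terminal]
10. n4.cnt = "qv"  ["qv"]
11. n4.hot = 30  [(if b.wid then f₁.live else f₀.live) + 23]
12. n8.tag = 16  [C₁.hot - 14]
13. n9.pre = true  [terminal]
14. n8.idx = true  [e.pre == true]
15. n8.key = 5  [S.tag - 11]
16. n1.cnt = "qvy"  [C₁.cnt ++ "y"]
17. n1.hot = 11  [11]
18. n10.lim = 28  [S.tag + 24]
19. n11.off = 24  [A.lim - 4]
20. n12.wid = true  [terminal]
21. n11.hot = false  [E.off > 24]
22. n13.lim = 13  [A.lim - 15]
23. n14.wid = false  [terminal]
24. n13.env = 22  [B.lim + 9]
25. n13.pre = "qv"  ["qv"]
26. n15.tag = 17  [17]
27. n16.val = 29  [terminal]
28. n17.live = 12  [terminal]
29. n18.live = 12  [terminal]
30. n15.idx = false  [false]
31. n15.key = 7  [g.live - 5]
32. n10.tag = true  [A.lim > 27]
33. n0.idx = false  [C.hot > 11]
34. n0.key = 3  [S.tag - 1]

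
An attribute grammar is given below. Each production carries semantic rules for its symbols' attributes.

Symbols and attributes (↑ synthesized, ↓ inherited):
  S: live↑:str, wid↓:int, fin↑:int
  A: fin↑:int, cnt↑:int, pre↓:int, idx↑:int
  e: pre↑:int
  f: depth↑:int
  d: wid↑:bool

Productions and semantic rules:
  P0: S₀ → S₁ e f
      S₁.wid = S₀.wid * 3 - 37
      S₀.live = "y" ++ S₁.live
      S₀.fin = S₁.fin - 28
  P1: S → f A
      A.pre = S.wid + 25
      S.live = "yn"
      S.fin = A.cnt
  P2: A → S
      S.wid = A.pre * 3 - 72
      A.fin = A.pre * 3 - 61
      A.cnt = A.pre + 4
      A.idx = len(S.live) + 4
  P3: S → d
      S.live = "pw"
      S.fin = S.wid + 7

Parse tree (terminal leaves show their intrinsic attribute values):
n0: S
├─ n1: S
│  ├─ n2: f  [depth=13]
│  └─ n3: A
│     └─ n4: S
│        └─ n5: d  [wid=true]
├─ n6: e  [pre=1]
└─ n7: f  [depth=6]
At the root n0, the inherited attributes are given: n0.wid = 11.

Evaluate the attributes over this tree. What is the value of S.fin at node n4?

-2

1. n0.wid = 11  [given at root]
2. n1.wid = -4  [S₀.wid * 3 - 37]
3. n2.depth = 13  [terminal]
4. n3.pre = 21  [S.wid + 25]
5. n4.wid = -9  [A.pre * 3 - 72]
6. n5.wid = true  [terminal]
7. n4.live = "pw"  ["pw"]
8. n4.fin = -2  [S.wid + 7]
9. n3.fin = 2  [A.pre * 3 - 61]
10. n3.cnt = 25  [A.pre + 4]
11. n3.idx = 6  [len(S.live) + 4]
12. n1.live = "yn"  ["yn"]
13. n1.fin = 25  [A.cnt]
14. n6.pre = 1  [terminal]
15. n7.depth = 6  [terminal]
16. n0.live = "yyn"  ["y" ++ S₁.live]
17. n0.fin = -3  [S₁.fin - 28]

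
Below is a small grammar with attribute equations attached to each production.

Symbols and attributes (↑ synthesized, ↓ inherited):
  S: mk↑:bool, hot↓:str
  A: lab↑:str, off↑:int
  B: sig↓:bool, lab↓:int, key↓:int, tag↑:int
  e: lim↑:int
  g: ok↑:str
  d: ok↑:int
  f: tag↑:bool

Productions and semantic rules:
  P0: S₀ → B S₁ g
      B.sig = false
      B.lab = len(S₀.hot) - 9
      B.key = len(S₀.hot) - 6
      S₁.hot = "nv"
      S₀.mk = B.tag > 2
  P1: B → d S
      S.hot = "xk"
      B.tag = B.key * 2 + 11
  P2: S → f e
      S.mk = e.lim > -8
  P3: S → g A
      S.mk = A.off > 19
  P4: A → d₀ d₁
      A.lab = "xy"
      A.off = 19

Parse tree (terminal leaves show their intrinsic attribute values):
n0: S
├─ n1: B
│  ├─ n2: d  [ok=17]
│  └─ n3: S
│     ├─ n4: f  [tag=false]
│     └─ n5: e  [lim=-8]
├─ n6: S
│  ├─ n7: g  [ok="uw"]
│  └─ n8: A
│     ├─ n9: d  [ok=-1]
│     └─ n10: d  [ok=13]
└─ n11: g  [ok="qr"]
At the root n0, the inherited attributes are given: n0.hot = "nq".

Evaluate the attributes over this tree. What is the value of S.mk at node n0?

true

1. n0.hot = "nq"  [given at root]
2. n1.sig = false  [false]
3. n1.lab = -7  [len(S₀.hot) - 9]
4. n1.key = -4  [len(S₀.hot) - 6]
5. n2.ok = 17  [terminal]
6. n3.hot = "xk"  ["xk"]
7. n4.tag = false  [terminal]
8. n5.lim = -8  [terminal]
9. n3.mk = false  [e.lim > -8]
10. n1.tag = 3  [B.key * 2 + 11]
11. n6.hot = "nv"  ["nv"]
12. n7.ok = "uw"  [terminal]
13. n9.ok = -1  [terminal]
14. n10.ok = 13  [terminal]
15. n8.lab = "xy"  ["xy"]
16. n8.off = 19  [19]
17. n6.mk = false  [A.off > 19]
18. n11.ok = "qr"  [terminal]
19. n0.mk = true  [B.tag > 2]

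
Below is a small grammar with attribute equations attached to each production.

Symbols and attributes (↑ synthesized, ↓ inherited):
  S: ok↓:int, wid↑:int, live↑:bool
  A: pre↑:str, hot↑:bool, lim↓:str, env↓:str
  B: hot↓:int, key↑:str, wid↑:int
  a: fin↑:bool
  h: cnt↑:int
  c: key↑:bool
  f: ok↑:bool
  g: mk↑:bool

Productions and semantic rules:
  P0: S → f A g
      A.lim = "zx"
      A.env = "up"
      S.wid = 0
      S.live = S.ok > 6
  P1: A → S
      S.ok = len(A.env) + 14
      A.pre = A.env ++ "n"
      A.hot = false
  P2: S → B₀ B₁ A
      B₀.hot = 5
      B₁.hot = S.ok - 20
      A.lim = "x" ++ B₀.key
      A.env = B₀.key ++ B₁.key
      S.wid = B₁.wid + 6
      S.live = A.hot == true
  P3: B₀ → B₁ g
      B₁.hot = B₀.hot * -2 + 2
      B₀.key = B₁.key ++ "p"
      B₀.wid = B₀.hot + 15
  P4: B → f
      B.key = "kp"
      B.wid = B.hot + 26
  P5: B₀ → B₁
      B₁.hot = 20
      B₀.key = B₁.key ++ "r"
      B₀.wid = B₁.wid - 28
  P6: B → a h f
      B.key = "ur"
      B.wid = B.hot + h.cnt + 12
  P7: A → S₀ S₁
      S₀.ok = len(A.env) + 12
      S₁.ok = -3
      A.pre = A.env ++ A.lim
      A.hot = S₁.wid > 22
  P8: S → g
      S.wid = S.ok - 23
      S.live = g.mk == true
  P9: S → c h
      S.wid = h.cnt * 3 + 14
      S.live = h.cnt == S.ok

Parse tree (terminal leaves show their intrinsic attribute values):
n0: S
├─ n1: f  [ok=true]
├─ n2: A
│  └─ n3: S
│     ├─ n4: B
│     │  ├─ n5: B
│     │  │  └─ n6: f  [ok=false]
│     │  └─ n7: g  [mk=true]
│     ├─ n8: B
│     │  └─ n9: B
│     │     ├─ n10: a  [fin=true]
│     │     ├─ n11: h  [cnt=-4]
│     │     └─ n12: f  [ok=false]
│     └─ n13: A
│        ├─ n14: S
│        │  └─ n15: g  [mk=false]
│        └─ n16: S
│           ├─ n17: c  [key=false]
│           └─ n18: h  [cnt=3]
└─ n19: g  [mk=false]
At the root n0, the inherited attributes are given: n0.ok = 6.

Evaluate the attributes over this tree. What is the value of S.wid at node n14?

-5

1. n0.ok = 6  [given at root]
2. n1.ok = true  [terminal]
3. n2.lim = "zx"  ["zx"]
4. n2.env = "up"  ["up"]
5. n3.ok = 16  [len(A.env) + 14]
6. n4.hot = 5  [5]
7. n5.hot = -8  [B₀.hot * -2 + 2]
8. n6.ok = false  [terminal]
9. n5.key = "kp"  ["kp"]
10. n5.wid = 18  [B.hot + 26]
11. n7.mk = true  [terminal]
12. n4.key = "kpp"  [B₁.key ++ "p"]
13. n4.wid = 20  [B₀.hot + 15]
14. n8.hot = -4  [S.ok - 20]
15. n9.hot = 20  [20]
16. n10.fin = true  [terminal]
17. n11.cnt = -4  [terminal]
18. n12.ok = false  [terminal]
19. n9.key = "ur"  ["ur"]
20. n9.wid = 28  [B.hot + h.cnt + 12]
21. n8.key = "urr"  [B₁.key ++ "r"]
22. n8.wid = 0  [B₁.wid - 28]
23. n13.lim = "xkpp"  ["x" ++ B₀.key]
24. n13.env = "kppurr"  [B₀.key ++ B₁.key]
25. n14.ok = 18  [len(A.env) + 12]
26. n15.mk = false  [terminal]
27. n14.wid = -5  [S.ok - 23]
28. n14.live = false  [g.mk == true]
29. n16.ok = -3  [-3]
30. n17.key = false  [terminal]
31. n18.cnt = 3  [terminal]
32. n16.wid = 23  [h.cnt * 3 + 14]
33. n16.live = false  [h.cnt == S.ok]
34. n13.pre = "kppurrxkpp"  [A.env ++ A.lim]
35. n13.hot = true  [S₁.wid > 22]
36. n3.wid = 6  [B₁.wid + 6]
37. n3.live = true  [A.hot == true]
38. n2.pre = "upn"  [A.env ++ "n"]
39. n2.hot = false  [false]
40. n19.mk = false  [terminal]
41. n0.wid = 0  [0]
42. n0.live = false  [S.ok > 6]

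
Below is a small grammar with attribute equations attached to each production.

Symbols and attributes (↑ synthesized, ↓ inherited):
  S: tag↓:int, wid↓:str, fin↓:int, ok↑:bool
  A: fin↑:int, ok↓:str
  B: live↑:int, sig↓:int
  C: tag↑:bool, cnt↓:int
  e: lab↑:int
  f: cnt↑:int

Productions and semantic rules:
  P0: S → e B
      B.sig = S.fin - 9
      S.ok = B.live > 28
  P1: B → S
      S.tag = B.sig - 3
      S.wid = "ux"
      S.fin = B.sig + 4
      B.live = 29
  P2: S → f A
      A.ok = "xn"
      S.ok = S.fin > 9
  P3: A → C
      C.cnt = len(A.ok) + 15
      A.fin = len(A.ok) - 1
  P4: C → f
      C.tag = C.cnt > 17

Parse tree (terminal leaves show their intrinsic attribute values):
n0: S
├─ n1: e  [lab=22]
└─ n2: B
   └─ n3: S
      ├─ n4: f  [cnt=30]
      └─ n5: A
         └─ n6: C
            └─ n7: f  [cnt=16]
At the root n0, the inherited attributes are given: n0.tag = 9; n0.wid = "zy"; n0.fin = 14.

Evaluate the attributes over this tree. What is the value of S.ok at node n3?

1. n0.tag = 9  [given at root]
2. n0.wid = "zy"  [given at root]
3. n0.fin = 14  [given at root]
4. n1.lab = 22  [terminal]
5. n2.sig = 5  [S.fin - 9]
6. n3.tag = 2  [B.sig - 3]
7. n3.wid = "ux"  ["ux"]
8. n3.fin = 9  [B.sig + 4]
9. n4.cnt = 30  [terminal]
10. n5.ok = "xn"  ["xn"]
11. n6.cnt = 17  [len(A.ok) + 15]
12. n7.cnt = 16  [terminal]
13. n6.tag = false  [C.cnt > 17]
14. n5.fin = 1  [len(A.ok) - 1]
15. n3.ok = false  [S.fin > 9]
16. n2.live = 29  [29]
17. n0.ok = true  [B.live > 28]

false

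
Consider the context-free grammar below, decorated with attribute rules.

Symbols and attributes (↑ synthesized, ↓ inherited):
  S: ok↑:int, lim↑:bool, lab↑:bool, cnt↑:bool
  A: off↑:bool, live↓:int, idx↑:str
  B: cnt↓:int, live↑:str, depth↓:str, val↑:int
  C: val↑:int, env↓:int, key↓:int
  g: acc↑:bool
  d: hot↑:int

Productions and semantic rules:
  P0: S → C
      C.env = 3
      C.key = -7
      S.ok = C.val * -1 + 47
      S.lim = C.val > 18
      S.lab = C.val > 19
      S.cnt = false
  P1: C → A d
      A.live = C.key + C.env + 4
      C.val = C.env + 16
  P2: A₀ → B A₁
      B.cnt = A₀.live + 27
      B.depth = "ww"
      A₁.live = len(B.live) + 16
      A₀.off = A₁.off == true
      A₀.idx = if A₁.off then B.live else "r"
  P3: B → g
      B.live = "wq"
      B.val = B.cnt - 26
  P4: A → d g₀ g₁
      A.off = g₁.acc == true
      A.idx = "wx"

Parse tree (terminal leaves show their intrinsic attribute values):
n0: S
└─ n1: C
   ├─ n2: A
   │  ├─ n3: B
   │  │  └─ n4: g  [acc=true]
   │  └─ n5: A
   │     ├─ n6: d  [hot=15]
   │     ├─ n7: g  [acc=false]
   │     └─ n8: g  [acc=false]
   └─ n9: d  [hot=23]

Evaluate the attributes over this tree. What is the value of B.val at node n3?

1

1. n1.env = 3  [3]
2. n1.key = -7  [-7]
3. n2.live = 0  [C.key + C.env + 4]
4. n3.cnt = 27  [A₀.live + 27]
5. n3.depth = "ww"  ["ww"]
6. n4.acc = true  [terminal]
7. n3.live = "wq"  ["wq"]
8. n3.val = 1  [B.cnt - 26]
9. n5.live = 18  [len(B.live) + 16]
10. n6.hot = 15  [terminal]
11. n7.acc = false  [terminal]
12. n8.acc = false  [terminal]
13. n5.off = false  [g₁.acc == true]
14. n5.idx = "wx"  ["wx"]
15. n2.off = false  [A₁.off == true]
16. n2.idx = "r"  [if A₁.off then B.live else "r"]
17. n9.hot = 23  [terminal]
18. n1.val = 19  [C.env + 16]
19. n0.ok = 28  [C.val * -1 + 47]
20. n0.lim = true  [C.val > 18]
21. n0.lab = false  [C.val > 19]
22. n0.cnt = false  [false]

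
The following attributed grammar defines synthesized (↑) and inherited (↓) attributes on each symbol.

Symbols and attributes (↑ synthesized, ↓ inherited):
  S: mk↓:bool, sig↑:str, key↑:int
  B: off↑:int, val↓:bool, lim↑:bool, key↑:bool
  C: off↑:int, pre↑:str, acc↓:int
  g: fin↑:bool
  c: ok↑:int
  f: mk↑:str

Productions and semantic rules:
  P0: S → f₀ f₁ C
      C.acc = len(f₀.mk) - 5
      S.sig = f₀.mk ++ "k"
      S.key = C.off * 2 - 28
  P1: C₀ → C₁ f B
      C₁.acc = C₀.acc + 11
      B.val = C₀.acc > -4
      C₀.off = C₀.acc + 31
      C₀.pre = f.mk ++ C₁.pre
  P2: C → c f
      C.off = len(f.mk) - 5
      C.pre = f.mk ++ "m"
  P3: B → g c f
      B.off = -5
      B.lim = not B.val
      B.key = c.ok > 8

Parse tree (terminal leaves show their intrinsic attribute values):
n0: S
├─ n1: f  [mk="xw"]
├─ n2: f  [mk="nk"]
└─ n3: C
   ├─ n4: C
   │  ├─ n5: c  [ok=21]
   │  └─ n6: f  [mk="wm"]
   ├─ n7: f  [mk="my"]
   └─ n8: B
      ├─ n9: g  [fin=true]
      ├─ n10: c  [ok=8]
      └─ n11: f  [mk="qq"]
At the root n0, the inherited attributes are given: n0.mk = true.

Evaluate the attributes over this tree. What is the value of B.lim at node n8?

false

1. n0.mk = true  [given at root]
2. n1.mk = "xw"  [terminal]
3. n2.mk = "nk"  [terminal]
4. n3.acc = -3  [len(f₀.mk) - 5]
5. n4.acc = 8  [C₀.acc + 11]
6. n5.ok = 21  [terminal]
7. n6.mk = "wm"  [terminal]
8. n4.off = -3  [len(f.mk) - 5]
9. n4.pre = "wmm"  [f.mk ++ "m"]
10. n7.mk = "my"  [terminal]
11. n8.val = true  [C₀.acc > -4]
12. n9.fin = true  [terminal]
13. n10.ok = 8  [terminal]
14. n11.mk = "qq"  [terminal]
15. n8.off = -5  [-5]
16. n8.lim = false  [not B.val]
17. n8.key = false  [c.ok > 8]
18. n3.off = 28  [C₀.acc + 31]
19. n3.pre = "mywmm"  [f.mk ++ C₁.pre]
20. n0.sig = "xwk"  [f₀.mk ++ "k"]
21. n0.key = 28  [C.off * 2 - 28]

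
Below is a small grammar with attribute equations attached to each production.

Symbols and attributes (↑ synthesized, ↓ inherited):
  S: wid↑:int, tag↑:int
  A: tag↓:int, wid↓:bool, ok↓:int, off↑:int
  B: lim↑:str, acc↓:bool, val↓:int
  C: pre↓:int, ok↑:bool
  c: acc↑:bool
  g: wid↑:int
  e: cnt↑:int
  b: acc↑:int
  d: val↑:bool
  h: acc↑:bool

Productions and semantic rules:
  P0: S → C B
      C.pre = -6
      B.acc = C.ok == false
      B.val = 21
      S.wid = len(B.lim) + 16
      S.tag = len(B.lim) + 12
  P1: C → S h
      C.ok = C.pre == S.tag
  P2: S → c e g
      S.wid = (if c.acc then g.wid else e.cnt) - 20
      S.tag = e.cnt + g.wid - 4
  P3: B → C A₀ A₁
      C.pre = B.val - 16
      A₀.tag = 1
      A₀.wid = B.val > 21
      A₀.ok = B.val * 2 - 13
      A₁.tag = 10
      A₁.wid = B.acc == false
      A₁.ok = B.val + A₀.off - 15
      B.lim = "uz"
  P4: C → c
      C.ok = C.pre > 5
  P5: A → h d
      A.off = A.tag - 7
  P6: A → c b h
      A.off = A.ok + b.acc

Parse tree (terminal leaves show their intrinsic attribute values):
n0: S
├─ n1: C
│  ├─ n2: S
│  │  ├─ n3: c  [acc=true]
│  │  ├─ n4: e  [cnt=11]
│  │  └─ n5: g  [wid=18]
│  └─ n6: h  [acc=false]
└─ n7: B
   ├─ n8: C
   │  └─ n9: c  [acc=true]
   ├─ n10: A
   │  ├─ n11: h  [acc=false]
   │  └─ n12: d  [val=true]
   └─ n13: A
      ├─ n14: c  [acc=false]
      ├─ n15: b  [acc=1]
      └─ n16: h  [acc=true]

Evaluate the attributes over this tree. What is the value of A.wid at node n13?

1. n1.pre = -6  [-6]
2. n3.acc = true  [terminal]
3. n4.cnt = 11  [terminal]
4. n5.wid = 18  [terminal]
5. n2.wid = -2  [(if c.acc then g.wid else e.cnt) - 20]
6. n2.tag = 25  [e.cnt + g.wid - 4]
7. n6.acc = false  [terminal]
8. n1.ok = false  [C.pre == S.tag]
9. n7.acc = true  [C.ok == false]
10. n7.val = 21  [21]
11. n8.pre = 5  [B.val - 16]
12. n9.acc = true  [terminal]
13. n8.ok = false  [C.pre > 5]
14. n10.tag = 1  [1]
15. n10.wid = false  [B.val > 21]
16. n10.ok = 29  [B.val * 2 - 13]
17. n11.acc = false  [terminal]
18. n12.val = true  [terminal]
19. n10.off = -6  [A.tag - 7]
20. n13.tag = 10  [10]
21. n13.wid = false  [B.acc == false]
22. n13.ok = 0  [B.val + A₀.off - 15]
23. n14.acc = false  [terminal]
24. n15.acc = 1  [terminal]
25. n16.acc = true  [terminal]
26. n13.off = 1  [A.ok + b.acc]
27. n7.lim = "uz"  ["uz"]
28. n0.wid = 18  [len(B.lim) + 16]
29. n0.tag = 14  [len(B.lim) + 12]

false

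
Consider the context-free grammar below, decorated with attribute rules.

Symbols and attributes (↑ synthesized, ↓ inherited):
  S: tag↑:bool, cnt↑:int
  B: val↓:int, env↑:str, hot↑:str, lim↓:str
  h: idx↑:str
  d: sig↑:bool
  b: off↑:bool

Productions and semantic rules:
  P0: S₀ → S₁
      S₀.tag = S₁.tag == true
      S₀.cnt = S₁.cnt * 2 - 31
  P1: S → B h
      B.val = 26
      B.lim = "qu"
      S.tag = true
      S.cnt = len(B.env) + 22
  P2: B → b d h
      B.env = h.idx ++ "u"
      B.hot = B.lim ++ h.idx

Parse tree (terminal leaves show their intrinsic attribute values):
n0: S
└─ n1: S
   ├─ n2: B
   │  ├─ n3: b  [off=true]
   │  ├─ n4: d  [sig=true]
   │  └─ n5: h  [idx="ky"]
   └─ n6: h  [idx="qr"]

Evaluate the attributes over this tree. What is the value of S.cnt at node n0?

1. n2.val = 26  [26]
2. n2.lim = "qu"  ["qu"]
3. n3.off = true  [terminal]
4. n4.sig = true  [terminal]
5. n5.idx = "ky"  [terminal]
6. n2.env = "kyu"  [h.idx ++ "u"]
7. n2.hot = "quky"  [B.lim ++ h.idx]
8. n6.idx = "qr"  [terminal]
9. n1.tag = true  [true]
10. n1.cnt = 25  [len(B.env) + 22]
11. n0.tag = true  [S₁.tag == true]
12. n0.cnt = 19  [S₁.cnt * 2 - 31]

19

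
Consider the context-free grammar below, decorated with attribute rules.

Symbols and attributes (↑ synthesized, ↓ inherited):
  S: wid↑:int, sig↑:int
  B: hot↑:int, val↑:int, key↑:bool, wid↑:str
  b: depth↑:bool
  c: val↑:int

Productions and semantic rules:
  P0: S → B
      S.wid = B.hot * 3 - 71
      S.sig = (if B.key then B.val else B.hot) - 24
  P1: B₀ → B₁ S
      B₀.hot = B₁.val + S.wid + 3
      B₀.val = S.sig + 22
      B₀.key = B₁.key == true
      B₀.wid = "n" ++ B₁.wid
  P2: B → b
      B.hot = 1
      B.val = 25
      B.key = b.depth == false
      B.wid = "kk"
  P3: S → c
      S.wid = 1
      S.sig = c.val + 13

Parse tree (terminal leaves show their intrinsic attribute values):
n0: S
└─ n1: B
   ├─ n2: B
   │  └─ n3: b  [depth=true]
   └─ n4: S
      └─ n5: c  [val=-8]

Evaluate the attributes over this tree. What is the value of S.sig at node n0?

5

1. n3.depth = true  [terminal]
2. n2.hot = 1  [1]
3. n2.val = 25  [25]
4. n2.key = false  [b.depth == false]
5. n2.wid = "kk"  ["kk"]
6. n5.val = -8  [terminal]
7. n4.wid = 1  [1]
8. n4.sig = 5  [c.val + 13]
9. n1.hot = 29  [B₁.val + S.wid + 3]
10. n1.val = 27  [S.sig + 22]
11. n1.key = false  [B₁.key == true]
12. n1.wid = "nkk"  ["n" ++ B₁.wid]
13. n0.wid = 16  [B.hot * 3 - 71]
14. n0.sig = 5  [(if B.key then B.val else B.hot) - 24]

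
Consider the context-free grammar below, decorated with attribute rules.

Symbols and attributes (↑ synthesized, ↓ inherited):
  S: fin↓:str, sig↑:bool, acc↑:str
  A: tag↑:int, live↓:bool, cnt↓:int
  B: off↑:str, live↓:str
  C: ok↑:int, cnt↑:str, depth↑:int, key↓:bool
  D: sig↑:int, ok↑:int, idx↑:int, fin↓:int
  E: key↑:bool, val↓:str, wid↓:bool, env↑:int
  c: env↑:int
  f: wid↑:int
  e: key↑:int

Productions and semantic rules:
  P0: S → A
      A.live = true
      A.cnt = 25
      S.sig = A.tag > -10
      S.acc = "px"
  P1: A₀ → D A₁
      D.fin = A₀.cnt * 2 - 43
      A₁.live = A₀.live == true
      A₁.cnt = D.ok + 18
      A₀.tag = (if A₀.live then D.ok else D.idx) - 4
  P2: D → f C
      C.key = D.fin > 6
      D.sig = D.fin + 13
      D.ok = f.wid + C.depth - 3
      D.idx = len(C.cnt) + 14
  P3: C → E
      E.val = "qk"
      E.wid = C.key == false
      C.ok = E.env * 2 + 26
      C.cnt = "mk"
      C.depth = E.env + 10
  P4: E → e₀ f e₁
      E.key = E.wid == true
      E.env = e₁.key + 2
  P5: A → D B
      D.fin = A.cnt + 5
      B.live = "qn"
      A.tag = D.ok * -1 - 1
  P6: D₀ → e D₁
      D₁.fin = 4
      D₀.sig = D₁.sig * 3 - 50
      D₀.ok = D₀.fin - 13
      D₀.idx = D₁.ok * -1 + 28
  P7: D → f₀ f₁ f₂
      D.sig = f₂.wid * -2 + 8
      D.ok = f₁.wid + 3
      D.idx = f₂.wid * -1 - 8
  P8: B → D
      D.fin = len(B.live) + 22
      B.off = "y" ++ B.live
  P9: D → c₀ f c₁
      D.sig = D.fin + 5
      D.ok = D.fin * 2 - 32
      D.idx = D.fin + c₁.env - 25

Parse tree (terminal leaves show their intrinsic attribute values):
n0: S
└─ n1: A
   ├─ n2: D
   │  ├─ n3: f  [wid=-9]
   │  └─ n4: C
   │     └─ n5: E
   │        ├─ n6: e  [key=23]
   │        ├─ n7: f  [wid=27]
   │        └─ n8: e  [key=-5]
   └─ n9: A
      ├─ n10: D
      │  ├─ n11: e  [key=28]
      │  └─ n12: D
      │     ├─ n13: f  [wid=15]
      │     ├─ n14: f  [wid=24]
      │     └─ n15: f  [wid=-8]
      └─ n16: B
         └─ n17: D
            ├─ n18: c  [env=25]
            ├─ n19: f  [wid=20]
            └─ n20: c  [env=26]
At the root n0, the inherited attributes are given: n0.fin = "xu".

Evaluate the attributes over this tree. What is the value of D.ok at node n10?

5

1. n0.fin = "xu"  [given at root]
2. n1.live = true  [true]
3. n1.cnt = 25  [25]
4. n2.fin = 7  [A₀.cnt * 2 - 43]
5. n3.wid = -9  [terminal]
6. n4.key = true  [D.fin > 6]
7. n5.val = "qk"  ["qk"]
8. n5.wid = false  [C.key == false]
9. n6.key = 23  [terminal]
10. n7.wid = 27  [terminal]
11. n8.key = -5  [terminal]
12. n5.key = false  [E.wid == true]
13. n5.env = -3  [e₁.key + 2]
14. n4.ok = 20  [E.env * 2 + 26]
15. n4.cnt = "mk"  ["mk"]
16. n4.depth = 7  [E.env + 10]
17. n2.sig = 20  [D.fin + 13]
18. n2.ok = -5  [f.wid + C.depth - 3]
19. n2.idx = 16  [len(C.cnt) + 14]
20. n9.live = true  [A₀.live == true]
21. n9.cnt = 13  [D.ok + 18]
22. n10.fin = 18  [A.cnt + 5]
23. n11.key = 28  [terminal]
24. n12.fin = 4  [4]
25. n13.wid = 15  [terminal]
26. n14.wid = 24  [terminal]
27. n15.wid = -8  [terminal]
28. n12.sig = 24  [f₂.wid * -2 + 8]
29. n12.ok = 27  [f₁.wid + 3]
30. n12.idx = 0  [f₂.wid * -1 - 8]
31. n10.sig = 22  [D₁.sig * 3 - 50]
32. n10.ok = 5  [D₀.fin - 13]
33. n10.idx = 1  [D₁.ok * -1 + 28]
34. n16.live = "qn"  ["qn"]
35. n17.fin = 24  [len(B.live) + 22]
36. n18.env = 25  [terminal]
37. n19.wid = 20  [terminal]
38. n20.env = 26  [terminal]
39. n17.sig = 29  [D.fin + 5]
40. n17.ok = 16  [D.fin * 2 - 32]
41. n17.idx = 25  [D.fin + c₁.env - 25]
42. n16.off = "yqn"  ["y" ++ B.live]
43. n9.tag = -6  [D.ok * -1 - 1]
44. n1.tag = -9  [(if A₀.live then D.ok else D.idx) - 4]
45. n0.sig = true  [A.tag > -10]
46. n0.acc = "px"  ["px"]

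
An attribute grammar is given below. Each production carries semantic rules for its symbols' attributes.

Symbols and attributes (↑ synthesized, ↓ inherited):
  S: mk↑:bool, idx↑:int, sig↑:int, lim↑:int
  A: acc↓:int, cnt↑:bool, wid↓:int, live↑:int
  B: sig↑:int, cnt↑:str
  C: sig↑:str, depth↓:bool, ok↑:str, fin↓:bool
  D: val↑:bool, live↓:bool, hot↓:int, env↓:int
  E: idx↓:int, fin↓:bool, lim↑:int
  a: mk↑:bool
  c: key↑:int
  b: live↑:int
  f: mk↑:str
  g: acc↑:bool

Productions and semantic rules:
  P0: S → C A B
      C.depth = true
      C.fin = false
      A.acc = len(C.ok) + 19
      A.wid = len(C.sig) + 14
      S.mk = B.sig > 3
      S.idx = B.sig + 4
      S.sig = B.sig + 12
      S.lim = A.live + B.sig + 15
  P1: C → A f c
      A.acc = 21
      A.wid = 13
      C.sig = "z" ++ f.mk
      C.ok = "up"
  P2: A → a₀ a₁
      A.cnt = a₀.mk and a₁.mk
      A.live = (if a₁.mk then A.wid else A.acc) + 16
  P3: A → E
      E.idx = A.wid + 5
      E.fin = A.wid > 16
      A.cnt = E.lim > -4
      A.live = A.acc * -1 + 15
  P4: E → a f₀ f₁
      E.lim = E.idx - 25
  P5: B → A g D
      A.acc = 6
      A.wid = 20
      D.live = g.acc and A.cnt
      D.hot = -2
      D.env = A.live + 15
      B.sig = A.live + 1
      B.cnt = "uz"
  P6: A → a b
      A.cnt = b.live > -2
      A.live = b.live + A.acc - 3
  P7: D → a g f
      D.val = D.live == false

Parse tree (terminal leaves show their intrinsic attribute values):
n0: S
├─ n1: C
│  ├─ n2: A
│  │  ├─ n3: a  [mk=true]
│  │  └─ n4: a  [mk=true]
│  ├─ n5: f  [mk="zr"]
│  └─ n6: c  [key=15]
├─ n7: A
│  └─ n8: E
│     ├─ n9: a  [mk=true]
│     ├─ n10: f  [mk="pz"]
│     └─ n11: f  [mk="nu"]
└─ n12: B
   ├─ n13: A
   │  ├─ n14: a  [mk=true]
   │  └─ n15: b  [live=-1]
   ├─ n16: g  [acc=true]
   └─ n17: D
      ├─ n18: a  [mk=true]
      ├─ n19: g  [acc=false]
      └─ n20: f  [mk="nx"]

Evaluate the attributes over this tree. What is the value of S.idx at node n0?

1. n1.depth = true  [true]
2. n1.fin = false  [false]
3. n2.acc = 21  [21]
4. n2.wid = 13  [13]
5. n3.mk = true  [terminal]
6. n4.mk = true  [terminal]
7. n2.cnt = true  [a₀.mk and a₁.mk]
8. n2.live = 29  [(if a₁.mk then A.wid else A.acc) + 16]
9. n5.mk = "zr"  [terminal]
10. n6.key = 15  [terminal]
11. n1.sig = "zzr"  ["z" ++ f.mk]
12. n1.ok = "up"  ["up"]
13. n7.acc = 21  [len(C.ok) + 19]
14. n7.wid = 17  [len(C.sig) + 14]
15. n8.idx = 22  [A.wid + 5]
16. n8.fin = true  [A.wid > 16]
17. n9.mk = true  [terminal]
18. n10.mk = "pz"  [terminal]
19. n11.mk = "nu"  [terminal]
20. n8.lim = -3  [E.idx - 25]
21. n7.cnt = true  [E.lim > -4]
22. n7.live = -6  [A.acc * -1 + 15]
23. n13.acc = 6  [6]
24. n13.wid = 20  [20]
25. n14.mk = true  [terminal]
26. n15.live = -1  [terminal]
27. n13.cnt = true  [b.live > -2]
28. n13.live = 2  [b.live + A.acc - 3]
29. n16.acc = true  [terminal]
30. n17.live = true  [g.acc and A.cnt]
31. n17.hot = -2  [-2]
32. n17.env = 17  [A.live + 15]
33. n18.mk = true  [terminal]
34. n19.acc = false  [terminal]
35. n20.mk = "nx"  [terminal]
36. n17.val = false  [D.live == false]
37. n12.sig = 3  [A.live + 1]
38. n12.cnt = "uz"  ["uz"]
39. n0.mk = false  [B.sig > 3]
40. n0.idx = 7  [B.sig + 4]
41. n0.sig = 15  [B.sig + 12]
42. n0.lim = 12  [A.live + B.sig + 15]

7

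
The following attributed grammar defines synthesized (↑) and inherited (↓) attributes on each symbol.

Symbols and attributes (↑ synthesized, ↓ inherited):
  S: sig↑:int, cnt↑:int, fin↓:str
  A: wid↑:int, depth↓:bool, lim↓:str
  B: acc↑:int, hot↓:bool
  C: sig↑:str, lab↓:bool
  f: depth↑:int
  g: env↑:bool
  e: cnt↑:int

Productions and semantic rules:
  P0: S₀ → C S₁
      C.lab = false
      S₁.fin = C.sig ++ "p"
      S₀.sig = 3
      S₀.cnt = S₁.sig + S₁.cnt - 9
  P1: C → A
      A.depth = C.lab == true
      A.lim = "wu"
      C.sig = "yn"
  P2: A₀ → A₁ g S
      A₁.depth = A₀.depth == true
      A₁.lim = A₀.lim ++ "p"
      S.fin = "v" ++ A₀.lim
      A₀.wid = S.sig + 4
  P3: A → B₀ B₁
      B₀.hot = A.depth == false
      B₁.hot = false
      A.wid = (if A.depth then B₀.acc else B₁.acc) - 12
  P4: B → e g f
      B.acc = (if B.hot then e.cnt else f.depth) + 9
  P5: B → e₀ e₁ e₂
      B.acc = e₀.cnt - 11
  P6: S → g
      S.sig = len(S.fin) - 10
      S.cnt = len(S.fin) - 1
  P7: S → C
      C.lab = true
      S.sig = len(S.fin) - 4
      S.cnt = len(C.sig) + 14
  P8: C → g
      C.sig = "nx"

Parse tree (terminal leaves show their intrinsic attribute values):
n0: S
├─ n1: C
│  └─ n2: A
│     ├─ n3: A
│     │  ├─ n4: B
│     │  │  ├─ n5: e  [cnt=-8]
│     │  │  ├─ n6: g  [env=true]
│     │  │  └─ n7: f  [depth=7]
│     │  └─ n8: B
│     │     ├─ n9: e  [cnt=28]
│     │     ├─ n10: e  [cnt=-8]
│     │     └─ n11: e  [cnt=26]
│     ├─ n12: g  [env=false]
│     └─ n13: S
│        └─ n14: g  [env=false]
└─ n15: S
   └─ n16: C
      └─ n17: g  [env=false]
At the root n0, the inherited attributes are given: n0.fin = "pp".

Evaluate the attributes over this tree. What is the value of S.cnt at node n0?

1. n0.fin = "pp"  [given at root]
2. n1.lab = false  [false]
3. n2.depth = false  [C.lab == true]
4. n2.lim = "wu"  ["wu"]
5. n3.depth = false  [A₀.depth == true]
6. n3.lim = "wup"  [A₀.lim ++ "p"]
7. n4.hot = true  [A.depth == false]
8. n5.cnt = -8  [terminal]
9. n6.env = true  [terminal]
10. n7.depth = 7  [terminal]
11. n4.acc = 1  [(if B.hot then e.cnt else f.depth) + 9]
12. n8.hot = false  [false]
13. n9.cnt = 28  [terminal]
14. n10.cnt = -8  [terminal]
15. n11.cnt = 26  [terminal]
16. n8.acc = 17  [e₀.cnt - 11]
17. n3.wid = 5  [(if A.depth then B₀.acc else B₁.acc) - 12]
18. n12.env = false  [terminal]
19. n13.fin = "vwu"  ["v" ++ A₀.lim]
20. n14.env = false  [terminal]
21. n13.sig = -7  [len(S.fin) - 10]
22. n13.cnt = 2  [len(S.fin) - 1]
23. n2.wid = -3  [S.sig + 4]
24. n1.sig = "yn"  ["yn"]
25. n15.fin = "ynp"  [C.sig ++ "p"]
26. n16.lab = true  [true]
27. n17.env = false  [terminal]
28. n16.sig = "nx"  ["nx"]
29. n15.sig = -1  [len(S.fin) - 4]
30. n15.cnt = 16  [len(C.sig) + 14]
31. n0.sig = 3  [3]
32. n0.cnt = 6  [S₁.sig + S₁.cnt - 9]

6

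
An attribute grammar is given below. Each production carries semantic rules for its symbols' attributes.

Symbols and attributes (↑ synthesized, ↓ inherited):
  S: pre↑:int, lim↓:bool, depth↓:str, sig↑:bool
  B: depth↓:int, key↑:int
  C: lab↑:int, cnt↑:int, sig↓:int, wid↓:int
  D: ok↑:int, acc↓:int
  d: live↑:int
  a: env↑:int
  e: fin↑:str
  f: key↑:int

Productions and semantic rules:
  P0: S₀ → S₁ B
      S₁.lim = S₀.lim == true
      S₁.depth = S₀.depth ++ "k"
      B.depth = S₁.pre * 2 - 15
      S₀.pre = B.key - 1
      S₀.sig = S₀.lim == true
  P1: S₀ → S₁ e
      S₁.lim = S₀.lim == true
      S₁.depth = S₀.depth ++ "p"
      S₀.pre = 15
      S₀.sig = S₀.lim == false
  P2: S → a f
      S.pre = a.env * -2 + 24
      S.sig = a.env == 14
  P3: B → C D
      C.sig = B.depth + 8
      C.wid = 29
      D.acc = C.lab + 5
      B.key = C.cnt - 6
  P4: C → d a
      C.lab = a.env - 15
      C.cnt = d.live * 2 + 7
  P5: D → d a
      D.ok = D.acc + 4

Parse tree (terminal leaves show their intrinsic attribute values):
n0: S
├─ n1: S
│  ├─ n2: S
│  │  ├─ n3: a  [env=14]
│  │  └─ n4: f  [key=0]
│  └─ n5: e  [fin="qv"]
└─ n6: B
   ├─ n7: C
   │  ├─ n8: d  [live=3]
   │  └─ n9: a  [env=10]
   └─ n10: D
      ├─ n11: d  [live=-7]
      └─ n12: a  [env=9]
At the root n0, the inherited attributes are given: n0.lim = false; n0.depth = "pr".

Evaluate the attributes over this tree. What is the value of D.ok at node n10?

1. n0.lim = false  [given at root]
2. n0.depth = "pr"  [given at root]
3. n1.lim = false  [S₀.lim == true]
4. n1.depth = "prk"  [S₀.depth ++ "k"]
5. n2.lim = false  [S₀.lim == true]
6. n2.depth = "prkp"  [S₀.depth ++ "p"]
7. n3.env = 14  [terminal]
8. n4.key = 0  [terminal]
9. n2.pre = -4  [a.env * -2 + 24]
10. n2.sig = true  [a.env == 14]
11. n5.fin = "qv"  [terminal]
12. n1.pre = 15  [15]
13. n1.sig = true  [S₀.lim == false]
14. n6.depth = 15  [S₁.pre * 2 - 15]
15. n7.sig = 23  [B.depth + 8]
16. n7.wid = 29  [29]
17. n8.live = 3  [terminal]
18. n9.env = 10  [terminal]
19. n7.lab = -5  [a.env - 15]
20. n7.cnt = 13  [d.live * 2 + 7]
21. n10.acc = 0  [C.lab + 5]
22. n11.live = -7  [terminal]
23. n12.env = 9  [terminal]
24. n10.ok = 4  [D.acc + 4]
25. n6.key = 7  [C.cnt - 6]
26. n0.pre = 6  [B.key - 1]
27. n0.sig = false  [S₀.lim == true]

4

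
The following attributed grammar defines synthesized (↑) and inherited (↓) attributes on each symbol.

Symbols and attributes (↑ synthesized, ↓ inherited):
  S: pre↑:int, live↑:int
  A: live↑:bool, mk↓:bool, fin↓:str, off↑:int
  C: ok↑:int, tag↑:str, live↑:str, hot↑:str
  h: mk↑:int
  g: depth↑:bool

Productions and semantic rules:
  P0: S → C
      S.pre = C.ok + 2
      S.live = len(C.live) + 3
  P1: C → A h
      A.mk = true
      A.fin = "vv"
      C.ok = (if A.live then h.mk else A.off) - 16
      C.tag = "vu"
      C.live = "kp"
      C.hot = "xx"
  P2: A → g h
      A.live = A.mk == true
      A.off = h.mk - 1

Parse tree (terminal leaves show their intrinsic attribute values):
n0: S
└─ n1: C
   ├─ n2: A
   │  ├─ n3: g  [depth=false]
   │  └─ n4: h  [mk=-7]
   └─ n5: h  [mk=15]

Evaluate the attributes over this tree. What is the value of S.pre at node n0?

1

1. n2.mk = true  [true]
2. n2.fin = "vv"  ["vv"]
3. n3.depth = false  [terminal]
4. n4.mk = -7  [terminal]
5. n2.live = true  [A.mk == true]
6. n2.off = -8  [h.mk - 1]
7. n5.mk = 15  [terminal]
8. n1.ok = -1  [(if A.live then h.mk else A.off) - 16]
9. n1.tag = "vu"  ["vu"]
10. n1.live = "kp"  ["kp"]
11. n1.hot = "xx"  ["xx"]
12. n0.pre = 1  [C.ok + 2]
13. n0.live = 5  [len(C.live) + 3]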